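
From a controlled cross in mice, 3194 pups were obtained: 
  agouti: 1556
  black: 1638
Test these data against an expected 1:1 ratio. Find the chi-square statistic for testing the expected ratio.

2.105

Under the 1:1 hypothesis (Σ ratio = 2, N = 3194):
  agouti: 3194 × 1/2 = 1597
  black: 3194 × 1/2 = 1597
χ² = Σ (O − E)² / E
  agouti: (1556 − 1597)² / 1597 = 1.0526
  black: (1638 − 1597)² / 1597 = 1.0526
χ² = 1.0526 + 1.0526 = 2.1052 ≈ 2.105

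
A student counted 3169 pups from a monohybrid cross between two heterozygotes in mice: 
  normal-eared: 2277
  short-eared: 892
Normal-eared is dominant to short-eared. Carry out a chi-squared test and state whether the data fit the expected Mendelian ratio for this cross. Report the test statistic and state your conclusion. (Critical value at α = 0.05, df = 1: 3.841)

16.746; not consistent

For a monohybrid cross between heterozygotes with complete dominance, the expected phenotypic ratio is 3:1.
The 3:1 ratio has 4 parts, so with N = 3169 the expected counts are:
  normal-eared: 3169 × 3/4 = 2376.75
  short-eared: 3169 × 1/4 = 792.25
χ² = Σ (O − E)² / E
  normal-eared: (2277 − 2376.75)² / 2376.75 = 4.1864
  short-eared: (892 − 792.25)² / 792.25 = 12.5592
χ² = 4.1864 + 12.5592 = 16.7456 ≈ 16.746
Degrees of freedom = 2 − 1 = 1; critical value at α = 0.05 is 3.841.
Since 16.746 > 3.841, we reject the null hypothesis — the data do not fit the 3:1 ratio.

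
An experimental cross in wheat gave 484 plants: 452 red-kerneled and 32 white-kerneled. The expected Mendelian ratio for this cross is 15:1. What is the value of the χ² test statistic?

Under the 15:1 hypothesis (Σ ratio = 16, N = 484):
  red-kerneled: 484 × 15/16 = 453.75
  white-kerneled: 484 × 1/16 = 30.25
χ² = Σ (O − E)² / E
  red-kerneled: (452 − 453.75)² / 453.75 = 0.0067
  white-kerneled: (32 − 30.25)² / 30.25 = 0.1012
χ² = 0.0067 + 0.1012 = 0.1079 ≈ 0.108

0.108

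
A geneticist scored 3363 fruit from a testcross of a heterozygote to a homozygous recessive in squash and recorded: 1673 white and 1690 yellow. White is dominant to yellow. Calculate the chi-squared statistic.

A testcross of a heterozygote (Aa × aa) gives a 1:1 phenotypic ratio.
Under the 1:1 hypothesis (Σ ratio = 2, N = 3363):
  white: 3363 × 1/2 = 1681.5
  yellow: 3363 × 1/2 = 1681.5
χ² = Σ (O − E)² / E
  white: (1673 − 1681.5)² / 1681.5 = 0.0430
  yellow: (1690 − 1681.5)² / 1681.5 = 0.0430
χ² = 0.0430 + 0.0430 = 0.086

0.086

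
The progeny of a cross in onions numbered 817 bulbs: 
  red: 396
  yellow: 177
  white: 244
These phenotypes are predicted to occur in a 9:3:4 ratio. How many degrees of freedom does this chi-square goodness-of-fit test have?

A goodness-of-fit test with 3 phenotype classes has df = 3 − 1 = 2.

2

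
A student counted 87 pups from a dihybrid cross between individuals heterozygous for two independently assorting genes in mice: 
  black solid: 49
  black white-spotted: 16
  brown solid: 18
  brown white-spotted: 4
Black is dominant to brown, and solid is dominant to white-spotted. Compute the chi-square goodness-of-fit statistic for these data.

A dihybrid F₂ with independent assortment and complete dominance at both loci gives a 9:3:3:1 phenotypic ratio.
Under the 9:3:3:1 hypothesis (Σ ratio = 16, N = 87):
  black solid: 87 × 9/16 = 48.9375
  black white-spotted: 87 × 3/16 = 16.3125
  brown solid: 87 × 3/16 = 16.3125
  brown white-spotted: 87 × 1/16 = 5.4375
χ² = Σ (O − E)² / E
  black solid: (49 − 48.9375)² / 48.9375 = 0.0001
  black white-spotted: (16 − 16.3125)² / 16.3125 = 0.0060
  brown solid: (18 − 16.3125)² / 16.3125 = 0.1746
  brown white-spotted: (4 − 5.4375)² / 5.4375 = 0.3800
χ² = 0.0001 + 0.0060 + 0.1746 + 0.3800 = 0.5607 ≈ 0.561

0.561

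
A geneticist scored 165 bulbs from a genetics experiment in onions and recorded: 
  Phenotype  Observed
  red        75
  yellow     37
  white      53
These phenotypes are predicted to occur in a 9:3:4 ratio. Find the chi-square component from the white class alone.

The 9:3:4 ratio has 16 parts, so with N = 165 the expected counts are:
  red: 165 × 9/16 = 92.8125
  yellow: 165 × 3/16 = 30.9375
  white: 165 × 4/16 = 41.25
Contribution of white: (53 − 41.25)² / 41.25 = 3.3470

3.347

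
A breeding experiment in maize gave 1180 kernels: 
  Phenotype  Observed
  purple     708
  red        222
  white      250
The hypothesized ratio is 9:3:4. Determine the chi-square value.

9.817

Under the 9:3:4 hypothesis (Σ ratio = 16, N = 1180):
  purple: 1180 × 9/16 = 663.75
  red: 1180 × 3/16 = 221.25
  white: 1180 × 4/16 = 295
χ² = Σ (O − E)² / E
  purple: (708 − 663.75)² / 663.75 = 2.9500
  red: (222 − 221.25)² / 221.25 = 0.0025
  white: (250 − 295)² / 295 = 6.8644
χ² = 2.9500 + 0.0025 + 6.8644 = 9.8169 ≈ 9.817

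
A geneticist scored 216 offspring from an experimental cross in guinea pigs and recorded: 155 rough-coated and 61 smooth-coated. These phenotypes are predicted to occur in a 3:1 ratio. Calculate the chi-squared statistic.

Under the 3:1 hypothesis (Σ ratio = 4, N = 216):
  rough-coated: 216 × 3/4 = 162
  smooth-coated: 216 × 1/4 = 54
χ² = Σ (O − E)² / E
  rough-coated: (155 − 162)² / 162 = 0.3025
  smooth-coated: (61 − 54)² / 54 = 0.9074
χ² = 0.3025 + 0.9074 = 1.2099 ≈ 1.210

1.210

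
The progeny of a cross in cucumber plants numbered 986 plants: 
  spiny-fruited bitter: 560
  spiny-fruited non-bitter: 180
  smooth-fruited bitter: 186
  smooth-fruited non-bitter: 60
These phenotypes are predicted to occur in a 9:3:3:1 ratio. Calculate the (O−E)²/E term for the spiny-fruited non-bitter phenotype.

Total ratio parts = 16. Expected numbers out of 986:
  spiny-fruited bitter: 986 × 9/16 = 554.625
  spiny-fruited non-bitter: 986 × 3/16 = 184.875
  smooth-fruited bitter: 986 × 3/16 = 184.875
  smooth-fruited non-bitter: 986 × 1/16 = 61.625
Contribution of spiny-fruited non-bitter: (180 − 184.875)² / 184.875 = 0.1285

0.129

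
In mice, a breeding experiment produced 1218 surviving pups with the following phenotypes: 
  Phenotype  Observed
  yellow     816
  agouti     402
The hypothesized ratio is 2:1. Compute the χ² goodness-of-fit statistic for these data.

Expected counts for N = 1218 under a 2:1 ratio (total parts = 3):
  yellow: 1218 × 2/3 = 812
  agouti: 1218 × 1/3 = 406
χ² = Σ (O − E)² / E
  yellow: (816 − 812)² / 812 = 0.0197
  agouti: (402 − 406)² / 406 = 0.0394
χ² = 0.0197 + 0.0394 = 0.0591 ≈ 0.059

0.059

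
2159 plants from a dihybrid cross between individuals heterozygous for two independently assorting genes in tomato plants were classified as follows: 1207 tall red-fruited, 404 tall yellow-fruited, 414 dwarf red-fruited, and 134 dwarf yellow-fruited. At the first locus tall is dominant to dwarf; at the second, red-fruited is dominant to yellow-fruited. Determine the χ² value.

0.262

A dihybrid F₂ with independent assortment and complete dominance at both loci gives a 9:3:3:1 phenotypic ratio.
Expected counts for N = 2159 under a 9:3:3:1 ratio (total parts = 16):
  tall red-fruited: 2159 × 9/16 = 1214.4375
  tall yellow-fruited: 2159 × 3/16 = 404.8125
  dwarf red-fruited: 2159 × 3/16 = 404.8125
  dwarf yellow-fruited: 2159 × 1/16 = 134.9375
χ² = Σ (O − E)² / E
  tall red-fruited: (1207 − 1214.4375)² / 1214.4375 = 0.0455
  tall yellow-fruited: (404 − 404.8125)² / 404.8125 = 0.0016
  dwarf red-fruited: (414 − 404.8125)² / 404.8125 = 0.2085
  dwarf yellow-fruited: (134 − 134.9375)² / 134.9375 = 0.0065
χ² = 0.0455 + 0.0016 + 0.2085 + 0.0065 = 0.2621 ≈ 0.262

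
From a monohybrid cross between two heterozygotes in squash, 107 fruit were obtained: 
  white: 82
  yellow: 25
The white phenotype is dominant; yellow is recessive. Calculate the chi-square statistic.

For a monohybrid cross between heterozygotes with complete dominance, the expected phenotypic ratio is 3:1.
Expected counts for N = 107 under a 3:1 ratio (total parts = 4):
  white: 107 × 3/4 = 80.25
  yellow: 107 × 1/4 = 26.75
χ² = Σ (O − E)² / E
  white: (82 − 80.25)² / 80.25 = 0.0382
  yellow: (25 − 26.75)² / 26.75 = 0.1145
χ² = 0.0382 + 0.1145 = 0.1527 ≈ 0.153

0.153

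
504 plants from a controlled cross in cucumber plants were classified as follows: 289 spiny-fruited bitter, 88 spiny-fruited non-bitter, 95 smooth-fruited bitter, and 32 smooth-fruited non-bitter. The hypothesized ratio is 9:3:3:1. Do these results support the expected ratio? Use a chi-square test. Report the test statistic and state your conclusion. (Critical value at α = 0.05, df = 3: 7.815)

0.564; consistent

Expected counts for N = 504 under a 9:3:3:1 ratio (total parts = 16):
  spiny-fruited bitter: 504 × 9/16 = 283.5
  spiny-fruited non-bitter: 504 × 3/16 = 94.5
  smooth-fruited bitter: 504 × 3/16 = 94.5
  smooth-fruited non-bitter: 504 × 1/16 = 31.5
χ² = Σ (O − E)² / E
  spiny-fruited bitter: (289 − 283.5)² / 283.5 = 0.1067
  spiny-fruited non-bitter: (88 − 94.5)² / 94.5 = 0.4471
  smooth-fruited bitter: (95 − 94.5)² / 94.5 = 0.0026
  smooth-fruited non-bitter: (32 − 31.5)² / 31.5 = 0.0079
χ² = 0.1067 + 0.4471 + 0.0026 + 0.0079 = 0.5643 ≈ 0.564
Degrees of freedom = 4 − 1 = 3; critical value at α = 0.05 is 7.815.
Since 0.564 < 7.815, we fail to reject the null hypothesis — the data are consistent with the 9:3:3:1 ratio.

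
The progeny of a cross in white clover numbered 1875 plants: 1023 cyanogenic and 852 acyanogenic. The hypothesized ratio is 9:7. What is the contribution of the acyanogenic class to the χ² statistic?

1.224

Under the 9:7 hypothesis (Σ ratio = 16, N = 1875):
  cyanogenic: 1875 × 9/16 = 1054.6875
  acyanogenic: 1875 × 7/16 = 820.3125
Contribution of acyanogenic: (852 − 820.3125)² / 820.3125 = 1.2240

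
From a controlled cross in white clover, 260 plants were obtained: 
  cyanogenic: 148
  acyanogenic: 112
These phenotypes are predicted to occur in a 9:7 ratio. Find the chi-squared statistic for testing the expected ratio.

0.048

Expected counts for N = 260 under a 9:7 ratio (total parts = 16):
  cyanogenic: 260 × 9/16 = 146.25
  acyanogenic: 260 × 7/16 = 113.75
χ² = Σ (O − E)² / E
  cyanogenic: (148 − 146.25)² / 146.25 = 0.0209
  acyanogenic: (112 − 113.75)² / 113.75 = 0.0269
χ² = 0.0209 + 0.0269 = 0.0478 ≈ 0.048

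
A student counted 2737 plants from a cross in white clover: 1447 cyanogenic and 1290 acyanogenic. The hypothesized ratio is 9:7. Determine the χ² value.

12.720

Under the 9:7 hypothesis (Σ ratio = 16, N = 2737):
  cyanogenic: 2737 × 9/16 = 1539.5625
  acyanogenic: 2737 × 7/16 = 1197.4375
χ² = Σ (O − E)² / E
  cyanogenic: (1447 − 1539.5625)² / 1539.5625 = 5.5651
  acyanogenic: (1290 − 1197.4375)² / 1197.4375 = 7.1551
χ² = 5.5651 + 7.1551 = 12.7202 ≈ 12.720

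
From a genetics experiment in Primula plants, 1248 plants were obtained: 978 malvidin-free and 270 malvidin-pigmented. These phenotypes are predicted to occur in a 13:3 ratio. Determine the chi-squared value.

Expected counts for N = 1248 under a 13:3 ratio (total parts = 16):
  malvidin-free: 1248 × 13/16 = 1014
  malvidin-pigmented: 1248 × 3/16 = 234
χ² = Σ (O − E)² / E
  malvidin-free: (978 − 1014)² / 1014 = 1.2781
  malvidin-pigmented: (270 − 234)² / 234 = 5.5385
χ² = 1.2781 + 5.5385 = 6.8166 ≈ 6.817

6.817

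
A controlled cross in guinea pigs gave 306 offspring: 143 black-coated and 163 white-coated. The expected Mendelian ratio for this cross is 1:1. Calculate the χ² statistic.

Total ratio parts = 2. Expected numbers out of 306:
  black-coated: 306 × 1/2 = 153
  white-coated: 306 × 1/2 = 153
χ² = Σ (O − E)² / E
  black-coated: (143 − 153)² / 153 = 0.6536
  white-coated: (163 − 153)² / 153 = 0.6536
χ² = 0.6536 + 0.6536 = 1.3072 ≈ 1.307

1.307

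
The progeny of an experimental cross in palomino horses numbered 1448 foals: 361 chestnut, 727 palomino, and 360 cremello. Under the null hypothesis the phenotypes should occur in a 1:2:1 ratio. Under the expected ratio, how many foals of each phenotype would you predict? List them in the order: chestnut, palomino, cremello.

362, 724, 362

Total ratio parts = 4. Expected numbers out of 1448:
  chestnut: 1448 × 1/4 = 362
  palomino: 1448 × 2/4 = 724
  cremello: 1448 × 1/4 = 362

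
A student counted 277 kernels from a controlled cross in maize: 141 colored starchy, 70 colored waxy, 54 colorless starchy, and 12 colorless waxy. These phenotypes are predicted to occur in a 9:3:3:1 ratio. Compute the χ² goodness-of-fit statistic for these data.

9.402

Under the 9:3:3:1 hypothesis (Σ ratio = 16, N = 277):
  colored starchy: 277 × 9/16 = 155.8125
  colored waxy: 277 × 3/16 = 51.9375
  colorless starchy: 277 × 3/16 = 51.9375
  colorless waxy: 277 × 1/16 = 17.3125
χ² = Σ (O − E)² / E
  colored starchy: (141 − 155.8125)² / 155.8125 = 1.4082
  colored waxy: (70 − 51.9375)² / 51.9375 = 6.2817
  colorless starchy: (54 − 51.9375)² / 51.9375 = 0.0819
  colorless waxy: (12 − 17.3125)² / 17.3125 = 1.6302
χ² = 1.4082 + 6.2817 + 0.0819 + 1.6302 = 9.402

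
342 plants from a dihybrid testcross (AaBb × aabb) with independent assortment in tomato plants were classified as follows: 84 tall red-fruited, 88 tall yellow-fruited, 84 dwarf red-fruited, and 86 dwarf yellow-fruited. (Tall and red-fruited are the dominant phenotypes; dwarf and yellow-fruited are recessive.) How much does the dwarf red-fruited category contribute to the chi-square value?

0.026

A dihybrid testcross with independent assortment gives a 1:1:1:1 ratio.
Expected counts for N = 342 under a 1:1:1:1 ratio (total parts = 4):
  tall red-fruited: 342 × 1/4 = 85.5
  tall yellow-fruited: 342 × 1/4 = 85.5
  dwarf red-fruited: 342 × 1/4 = 85.5
  dwarf yellow-fruited: 342 × 1/4 = 85.5
Contribution of dwarf red-fruited: (84 − 85.5)² / 85.5 = 0.0263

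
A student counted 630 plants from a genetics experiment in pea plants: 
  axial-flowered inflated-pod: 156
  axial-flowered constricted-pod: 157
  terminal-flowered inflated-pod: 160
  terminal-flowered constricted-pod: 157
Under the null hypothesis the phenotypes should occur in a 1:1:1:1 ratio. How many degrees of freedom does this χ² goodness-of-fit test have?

A goodness-of-fit test with 4 phenotype classes has df = 4 − 1 = 3.

3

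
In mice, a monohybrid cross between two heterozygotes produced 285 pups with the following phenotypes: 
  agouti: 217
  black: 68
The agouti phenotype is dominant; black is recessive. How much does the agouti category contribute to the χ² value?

For a monohybrid cross between heterozygotes with complete dominance, the expected phenotypic ratio is 3:1.
Under the 3:1 hypothesis (Σ ratio = 4, N = 285):
  agouti: 285 × 3/4 = 213.75
  black: 285 × 1/4 = 71.25
Contribution of agouti: (217 − 213.75)² / 213.75 = 0.0494

0.049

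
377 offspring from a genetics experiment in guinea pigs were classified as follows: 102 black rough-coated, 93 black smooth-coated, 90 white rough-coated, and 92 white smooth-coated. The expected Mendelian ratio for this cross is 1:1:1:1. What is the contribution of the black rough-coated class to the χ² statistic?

0.637

The 1:1:1:1 ratio has 4 parts, so with N = 377 the expected counts are:
  black rough-coated: 377 × 1/4 = 94.25
  black smooth-coated: 377 × 1/4 = 94.25
  white rough-coated: 377 × 1/4 = 94.25
  white smooth-coated: 377 × 1/4 = 94.25
Contribution of black rough-coated: (102 − 94.25)² / 94.25 = 0.6373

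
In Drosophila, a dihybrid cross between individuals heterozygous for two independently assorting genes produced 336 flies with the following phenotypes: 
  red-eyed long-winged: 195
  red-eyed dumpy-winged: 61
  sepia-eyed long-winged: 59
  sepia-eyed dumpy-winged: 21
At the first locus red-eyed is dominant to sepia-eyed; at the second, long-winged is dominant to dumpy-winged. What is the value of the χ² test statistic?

A dihybrid F₂ with independent assortment and complete dominance at both loci gives a 9:3:3:1 phenotypic ratio.
Under the 9:3:3:1 hypothesis (Σ ratio = 16, N = 336):
  red-eyed long-winged: 336 × 9/16 = 189
  red-eyed dumpy-winged: 336 × 3/16 = 63
  sepia-eyed long-winged: 336 × 3/16 = 63
  sepia-eyed dumpy-winged: 336 × 1/16 = 21
χ² = Σ (O − E)² / E
  red-eyed long-winged: (195 − 189)² / 189 = 0.1905
  red-eyed dumpy-winged: (61 − 63)² / 63 = 0.0635
  sepia-eyed long-winged: (59 − 63)² / 63 = 0.2540
  sepia-eyed dumpy-winged: (21 − 21)² / 21 = 0.0000
χ² = 0.1905 + 0.0635 + 0.2540 + 0.0000 = 0.508

0.508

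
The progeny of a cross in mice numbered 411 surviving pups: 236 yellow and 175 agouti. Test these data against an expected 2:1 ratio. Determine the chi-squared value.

Under the 2:1 hypothesis (Σ ratio = 3, N = 411):
  yellow: 411 × 2/3 = 274
  agouti: 411 × 1/3 = 137
χ² = Σ (O − E)² / E
  yellow: (236 − 274)² / 274 = 5.2701
  agouti: (175 − 137)² / 137 = 10.5401
χ² = 5.2701 + 10.5401 = 15.8102 ≈ 15.810

15.810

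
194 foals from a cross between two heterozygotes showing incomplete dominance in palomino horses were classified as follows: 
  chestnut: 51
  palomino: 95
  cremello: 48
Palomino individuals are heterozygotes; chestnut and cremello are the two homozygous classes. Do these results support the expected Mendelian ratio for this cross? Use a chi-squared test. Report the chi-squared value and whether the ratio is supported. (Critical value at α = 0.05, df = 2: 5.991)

0.175; consistent

With incomplete dominance, a heterozygote × heterozygote cross gives a 1:2:1 phenotypic ratio.
Expected counts for N = 194 under a 1:2:1 ratio (total parts = 4):
  chestnut: 194 × 1/4 = 48.5
  palomino: 194 × 2/4 = 97
  cremello: 194 × 1/4 = 48.5
χ² = Σ (O − E)² / E
  chestnut: (51 − 48.5)² / 48.5 = 0.1289
  palomino: (95 − 97)² / 97 = 0.0412
  cremello: (48 − 48.5)² / 48.5 = 0.0052
χ² = 0.1289 + 0.0412 + 0.0052 = 0.1753 ≈ 0.175
Degrees of freedom = 3 − 1 = 2; critical value at α = 0.05 is 5.991.
Since 0.175 < 5.991, we fail to reject the null hypothesis — the data are consistent with the 1:2:1 ratio.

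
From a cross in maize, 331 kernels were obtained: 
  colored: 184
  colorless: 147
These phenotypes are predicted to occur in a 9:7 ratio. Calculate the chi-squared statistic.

0.059

The 9:7 ratio has 16 parts, so with N = 331 the expected counts are:
  colored: 331 × 9/16 = 186.1875
  colorless: 331 × 7/16 = 144.8125
χ² = Σ (O − E)² / E
  colored: (184 − 186.1875)² / 186.1875 = 0.0257
  colorless: (147 − 144.8125)² / 144.8125 = 0.0330
χ² = 0.0257 + 0.0330 = 0.0587 ≈ 0.059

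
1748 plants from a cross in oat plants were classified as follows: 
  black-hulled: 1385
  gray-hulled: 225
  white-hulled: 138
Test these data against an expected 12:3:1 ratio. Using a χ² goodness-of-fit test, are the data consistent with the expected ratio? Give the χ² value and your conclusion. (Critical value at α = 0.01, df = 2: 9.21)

Total ratio parts = 16. Expected numbers out of 1748:
  black-hulled: 1748 × 12/16 = 1311
  gray-hulled: 1748 × 3/16 = 327.75
  white-hulled: 1748 × 1/16 = 109.25
χ² = Σ (O − E)² / E
  black-hulled: (1385 − 1311)² / 1311 = 4.1770
  gray-hulled: (225 − 327.75)² / 327.75 = 32.2122
  white-hulled: (138 − 109.25)² / 109.25 = 7.5658
χ² = 4.1770 + 32.2122 + 7.5658 = 43.955
Degrees of freedom = 3 − 1 = 2; critical value at α = 0.01 is 9.21.
Since 43.955 > 9.21, we reject the null hypothesis — the data do not fit the 12:3:1 ratio.

43.955; not consistent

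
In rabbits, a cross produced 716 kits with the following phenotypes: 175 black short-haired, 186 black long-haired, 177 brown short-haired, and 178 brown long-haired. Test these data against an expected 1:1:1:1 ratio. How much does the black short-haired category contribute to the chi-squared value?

0.089

Under the 1:1:1:1 hypothesis (Σ ratio = 4, N = 716):
  black short-haired: 716 × 1/4 = 179
  black long-haired: 716 × 1/4 = 179
  brown short-haired: 716 × 1/4 = 179
  brown long-haired: 716 × 1/4 = 179
Contribution of black short-haired: (175 − 179)² / 179 = 0.0894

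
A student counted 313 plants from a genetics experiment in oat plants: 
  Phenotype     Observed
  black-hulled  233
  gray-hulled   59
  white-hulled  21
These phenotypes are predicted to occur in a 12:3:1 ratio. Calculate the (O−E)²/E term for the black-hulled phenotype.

0.013

Total ratio parts = 16. Expected numbers out of 313:
  black-hulled: 313 × 12/16 = 234.75
  gray-hulled: 313 × 3/16 = 58.6875
  white-hulled: 313 × 1/16 = 19.5625
Contribution of black-hulled: (233 − 234.75)² / 234.75 = 0.0130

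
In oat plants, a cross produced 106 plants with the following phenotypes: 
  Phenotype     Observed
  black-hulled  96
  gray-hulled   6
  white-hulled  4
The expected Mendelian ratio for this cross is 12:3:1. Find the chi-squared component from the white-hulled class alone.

1.040

Under the 12:3:1 hypothesis (Σ ratio = 16, N = 106):
  black-hulled: 106 × 12/16 = 79.5
  gray-hulled: 106 × 3/16 = 19.875
  white-hulled: 106 × 1/16 = 6.625
Contribution of white-hulled: (4 − 6.625)² / 6.625 = 1.0401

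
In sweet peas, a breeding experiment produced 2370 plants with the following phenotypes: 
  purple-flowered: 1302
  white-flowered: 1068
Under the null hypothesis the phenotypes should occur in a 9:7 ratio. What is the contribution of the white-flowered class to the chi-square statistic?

Total ratio parts = 16. Expected numbers out of 2370:
  purple-flowered: 2370 × 9/16 = 1333.125
  white-flowered: 2370 × 7/16 = 1036.875
Contribution of white-flowered: (1068 − 1036.875)² / 1036.875 = 0.9343

0.934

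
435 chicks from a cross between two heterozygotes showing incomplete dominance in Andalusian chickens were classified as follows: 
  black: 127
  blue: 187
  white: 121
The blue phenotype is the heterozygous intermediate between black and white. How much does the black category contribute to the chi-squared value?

With incomplete dominance, a heterozygote × heterozygote cross gives a 1:2:1 phenotypic ratio.
Expected counts for N = 435 under a 1:2:1 ratio (total parts = 4):
  black: 435 × 1/4 = 108.75
  blue: 435 × 2/4 = 217.5
  white: 435 × 1/4 = 108.75
Contribution of black: (127 − 108.75)² / 108.75 = 3.0626

3.063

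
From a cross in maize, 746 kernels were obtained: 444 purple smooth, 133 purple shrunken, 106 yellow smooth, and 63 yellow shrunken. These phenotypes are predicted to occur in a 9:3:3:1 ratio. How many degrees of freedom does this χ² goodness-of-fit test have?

3

A goodness-of-fit test with 4 phenotype classes has df = 4 − 1 = 3.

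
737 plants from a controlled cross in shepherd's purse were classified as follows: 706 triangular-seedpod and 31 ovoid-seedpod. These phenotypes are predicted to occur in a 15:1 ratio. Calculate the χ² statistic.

5.254

Total ratio parts = 16. Expected numbers out of 737:
  triangular-seedpod: 737 × 15/16 = 690.9375
  ovoid-seedpod: 737 × 1/16 = 46.0625
χ² = Σ (O − E)² / E
  triangular-seedpod: (706 − 690.9375)² / 690.9375 = 0.3284
  ovoid-seedpod: (31 − 46.0625)² / 46.0625 = 4.9255
χ² = 0.3284 + 4.9255 = 5.2539 ≈ 5.254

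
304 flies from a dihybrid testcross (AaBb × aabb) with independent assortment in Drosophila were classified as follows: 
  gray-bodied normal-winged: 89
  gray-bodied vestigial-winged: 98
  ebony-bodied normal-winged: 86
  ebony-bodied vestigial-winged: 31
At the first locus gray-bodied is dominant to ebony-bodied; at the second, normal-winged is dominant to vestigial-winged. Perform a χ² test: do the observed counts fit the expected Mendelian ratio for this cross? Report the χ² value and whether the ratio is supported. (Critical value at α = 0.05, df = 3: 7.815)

A dihybrid testcross with independent assortment gives a 1:1:1:1 ratio.
The 1:1:1:1 ratio has 4 parts, so with N = 304 the expected counts are:
  gray-bodied normal-winged: 304 × 1/4 = 76
  gray-bodied vestigial-winged: 304 × 1/4 = 76
  ebony-bodied normal-winged: 304 × 1/4 = 76
  ebony-bodied vestigial-winged: 304 × 1/4 = 76
χ² = Σ (O − E)² / E
  gray-bodied normal-winged: (89 − 76)² / 76 = 2.2237
  gray-bodied vestigial-winged: (98 − 76)² / 76 = 6.3684
  ebony-bodied normal-winged: (86 − 76)² / 76 = 1.3158
  ebony-bodied vestigial-winged: (31 − 76)² / 76 = 26.6447
χ² = 2.2237 + 6.3684 + 1.3158 + 26.6447 = 36.5526 ≈ 36.553
Degrees of freedom = 4 − 1 = 3; critical value at α = 0.05 is 7.815.
Since 36.553 > 7.815, we reject the null hypothesis — the data do not fit the 1:1:1:1 ratio.

36.553; not consistent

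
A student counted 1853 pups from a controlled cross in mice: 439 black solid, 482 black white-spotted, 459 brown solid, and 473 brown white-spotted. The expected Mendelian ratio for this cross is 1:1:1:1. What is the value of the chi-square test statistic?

2.273

Expected counts for N = 1853 under a 1:1:1:1 ratio (total parts = 4):
  black solid: 1853 × 1/4 = 463.25
  black white-spotted: 1853 × 1/4 = 463.25
  brown solid: 1853 × 1/4 = 463.25
  brown white-spotted: 1853 × 1/4 = 463.25
χ² = Σ (O − E)² / E
  black solid: (439 − 463.25)² / 463.25 = 1.2694
  black white-spotted: (482 − 463.25)² / 463.25 = 0.7589
  brown solid: (459 − 463.25)² / 463.25 = 0.0390
  brown white-spotted: (473 − 463.25)² / 463.25 = 0.2052
χ² = 1.2694 + 0.7589 + 0.0390 + 0.2052 = 2.2725 ≈ 2.273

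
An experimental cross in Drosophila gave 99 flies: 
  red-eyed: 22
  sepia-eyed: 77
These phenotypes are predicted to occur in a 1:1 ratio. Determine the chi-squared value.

Expected counts for N = 99 under a 1:1 ratio (total parts = 2):
  red-eyed: 99 × 1/2 = 49.5
  sepia-eyed: 99 × 1/2 = 49.5
χ² = Σ (O − E)² / E
  red-eyed: (22 − 49.5)² / 49.5 = 15.2778
  sepia-eyed: (77 − 49.5)² / 49.5 = 15.2778
χ² = 15.2778 + 15.2778 = 30.5556 ≈ 30.556

30.556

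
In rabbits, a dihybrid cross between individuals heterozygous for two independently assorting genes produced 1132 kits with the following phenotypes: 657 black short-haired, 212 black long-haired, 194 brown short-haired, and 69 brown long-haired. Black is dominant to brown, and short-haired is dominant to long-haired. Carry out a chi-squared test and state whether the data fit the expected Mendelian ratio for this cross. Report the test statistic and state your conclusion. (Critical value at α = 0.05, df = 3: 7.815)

2.257; consistent

A dihybrid F₂ with independent assortment and complete dominance at both loci gives a 9:3:3:1 phenotypic ratio.
Under the 9:3:3:1 hypothesis (Σ ratio = 16, N = 1132):
  black short-haired: 1132 × 9/16 = 636.75
  black long-haired: 1132 × 3/16 = 212.25
  brown short-haired: 1132 × 3/16 = 212.25
  brown long-haired: 1132 × 1/16 = 70.75
χ² = Σ (O − E)² / E
  black short-haired: (657 − 636.75)² / 636.75 = 0.6440
  black long-haired: (212 − 212.25)² / 212.25 = 0.0003
  brown short-haired: (194 − 212.25)² / 212.25 = 1.5692
  brown long-haired: (69 − 70.75)² / 70.75 = 0.0433
χ² = 0.6440 + 0.0003 + 1.5692 + 0.0433 = 2.2568 ≈ 2.257
Degrees of freedom = 4 − 1 = 3; critical value at α = 0.05 is 7.815.
Since 2.257 < 7.815, we fail to reject the null hypothesis — the data are consistent with the 9:3:3:1 ratio.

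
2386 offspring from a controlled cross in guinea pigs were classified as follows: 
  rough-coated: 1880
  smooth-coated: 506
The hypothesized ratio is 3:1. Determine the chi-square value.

The 3:1 ratio has 4 parts, so with N = 2386 the expected counts are:
  rough-coated: 2386 × 3/4 = 1789.5
  smooth-coated: 2386 × 1/4 = 596.5
χ² = Σ (O − E)² / E
  rough-coated: (1880 − 1789.5)² / 1789.5 = 4.5768
  smooth-coated: (506 − 596.5)² / 596.5 = 13.7305
χ² = 4.5768 + 13.7305 = 18.3073 ≈ 18.307

18.307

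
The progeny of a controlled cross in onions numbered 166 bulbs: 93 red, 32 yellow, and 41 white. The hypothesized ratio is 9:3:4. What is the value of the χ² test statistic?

0.032

Expected counts for N = 166 under a 9:3:4 ratio (total parts = 16):
  red: 166 × 9/16 = 93.375
  yellow: 166 × 3/16 = 31.125
  white: 166 × 4/16 = 41.5
χ² = Σ (O − E)² / E
  red: (93 − 93.375)² / 93.375 = 0.0015
  yellow: (32 − 31.125)² / 31.125 = 0.0246
  white: (41 − 41.5)² / 41.5 = 0.0060
χ² = 0.0015 + 0.0246 + 0.0060 = 0.0321 ≈ 0.032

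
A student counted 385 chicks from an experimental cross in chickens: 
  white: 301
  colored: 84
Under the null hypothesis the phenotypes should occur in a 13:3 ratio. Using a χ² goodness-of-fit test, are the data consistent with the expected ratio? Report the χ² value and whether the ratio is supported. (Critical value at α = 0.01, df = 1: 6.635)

Expected counts for N = 385 under a 13:3 ratio (total parts = 16):
  white: 385 × 13/16 = 312.8125
  colored: 385 × 3/16 = 72.1875
χ² = Σ (O − E)² / E
  white: (301 − 312.8125)² / 312.8125 = 0.4461
  colored: (84 − 72.1875)² / 72.1875 = 1.9330
χ² = 0.4461 + 1.9330 = 2.3791 ≈ 2.379
Degrees of freedom = 2 − 1 = 1; critical value at α = 0.01 is 6.635.
Since 2.379 < 6.635, we fail to reject the null hypothesis — the data are consistent with the 13:3 ratio.

2.379; consistent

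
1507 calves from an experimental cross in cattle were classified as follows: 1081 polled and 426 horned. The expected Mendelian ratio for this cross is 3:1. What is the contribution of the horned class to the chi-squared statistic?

Total ratio parts = 4. Expected numbers out of 1507:
  polled: 1507 × 3/4 = 1130.25
  horned: 1507 × 1/4 = 376.75
Contribution of horned: (426 − 376.75)² / 376.75 = 6.4381

6.438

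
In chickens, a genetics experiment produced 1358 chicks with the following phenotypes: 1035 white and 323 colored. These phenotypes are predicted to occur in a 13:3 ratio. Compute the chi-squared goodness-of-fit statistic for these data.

22.598

Under the 13:3 hypothesis (Σ ratio = 16, N = 1358):
  white: 1358 × 13/16 = 1103.375
  colored: 1358 × 3/16 = 254.625
χ² = Σ (O − E)² / E
  white: (1035 − 1103.375)² / 1103.375 = 4.2371
  colored: (323 − 254.625)² / 254.625 = 18.3609
χ² = 4.2371 + 18.3609 = 22.598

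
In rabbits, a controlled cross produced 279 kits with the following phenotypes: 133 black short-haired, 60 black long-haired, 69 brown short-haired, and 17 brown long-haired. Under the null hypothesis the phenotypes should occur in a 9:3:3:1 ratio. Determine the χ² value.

Under the 9:3:3:1 hypothesis (Σ ratio = 16, N = 279):
  black short-haired: 279 × 9/16 = 156.9375
  black long-haired: 279 × 3/16 = 52.3125
  brown short-haired: 279 × 3/16 = 52.3125
  brown long-haired: 279 × 1/16 = 17.4375
χ² = Σ (O − E)² / E
  black short-haired: (133 − 156.9375)² / 156.9375 = 3.6512
  black long-haired: (60 − 52.3125)² / 52.3125 = 1.1297
  brown short-haired: (69 − 52.3125)² / 52.3125 = 5.3233
  brown long-haired: (17 − 17.4375)² / 17.4375 = 0.0110
χ² = 3.6512 + 1.1297 + 5.3233 + 0.0110 = 10.1152 ≈ 10.115

10.115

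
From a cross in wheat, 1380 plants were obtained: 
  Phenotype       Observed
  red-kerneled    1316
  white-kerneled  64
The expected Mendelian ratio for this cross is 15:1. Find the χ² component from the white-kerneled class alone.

5.740

Total ratio parts = 16. Expected numbers out of 1380:
  red-kerneled: 1380 × 15/16 = 1293.75
  white-kerneled: 1380 × 1/16 = 86.25
Contribution of white-kerneled: (64 − 86.25)² / 86.25 = 5.7399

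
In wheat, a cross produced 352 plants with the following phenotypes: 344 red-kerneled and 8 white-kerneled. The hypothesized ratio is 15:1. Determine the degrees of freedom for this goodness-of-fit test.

1

A goodness-of-fit test with 2 phenotype classes has df = 2 − 1 = 1.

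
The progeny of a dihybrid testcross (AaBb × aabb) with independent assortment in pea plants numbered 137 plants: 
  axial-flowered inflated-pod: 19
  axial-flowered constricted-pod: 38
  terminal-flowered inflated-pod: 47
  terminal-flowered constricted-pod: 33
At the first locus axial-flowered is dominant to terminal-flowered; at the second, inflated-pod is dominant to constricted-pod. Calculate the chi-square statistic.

A dihybrid testcross with independent assortment gives a 1:1:1:1 ratio.
The 1:1:1:1 ratio has 4 parts, so with N = 137 the expected counts are:
  axial-flowered inflated-pod: 137 × 1/4 = 34.25
  axial-flowered constricted-pod: 137 × 1/4 = 34.25
  terminal-flowered inflated-pod: 137 × 1/4 = 34.25
  terminal-flowered constricted-pod: 137 × 1/4 = 34.25
χ² = Σ (O − E)² / E
  axial-flowered inflated-pod: (19 − 34.25)² / 34.25 = 6.7901
  axial-flowered constricted-pod: (38 − 34.25)² / 34.25 = 0.4106
  terminal-flowered inflated-pod: (47 − 34.25)² / 34.25 = 4.7464
  terminal-flowered constricted-pod: (33 − 34.25)² / 34.25 = 0.0456
χ² = 6.7901 + 0.4106 + 4.7464 + 0.0456 = 11.9927 ≈ 11.993

11.993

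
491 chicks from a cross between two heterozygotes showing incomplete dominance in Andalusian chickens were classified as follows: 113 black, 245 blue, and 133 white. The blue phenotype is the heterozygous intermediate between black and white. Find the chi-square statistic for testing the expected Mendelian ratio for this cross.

1.631

With incomplete dominance, a heterozygote × heterozygote cross gives a 1:2:1 phenotypic ratio.
Expected counts for N = 491 under a 1:2:1 ratio (total parts = 4):
  black: 491 × 1/4 = 122.75
  blue: 491 × 2/4 = 245.5
  white: 491 × 1/4 = 122.75
χ² = Σ (O − E)² / E
  black: (113 − 122.75)² / 122.75 = 0.7744
  blue: (245 − 245.5)² / 245.5 = 0.0010
  white: (133 − 122.75)² / 122.75 = 0.8559
χ² = 0.7744 + 0.0010 + 0.8559 = 1.6313 ≈ 1.631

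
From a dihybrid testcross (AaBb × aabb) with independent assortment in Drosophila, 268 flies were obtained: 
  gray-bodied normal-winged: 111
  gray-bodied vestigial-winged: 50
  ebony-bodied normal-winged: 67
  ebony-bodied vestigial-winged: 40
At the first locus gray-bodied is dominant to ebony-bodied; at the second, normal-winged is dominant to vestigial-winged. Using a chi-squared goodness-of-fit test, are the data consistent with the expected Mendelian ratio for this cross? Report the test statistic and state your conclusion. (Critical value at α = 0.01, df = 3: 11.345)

A dihybrid testcross with independent assortment gives a 1:1:1:1 ratio.
The 1:1:1:1 ratio has 4 parts, so with N = 268 the expected counts are:
  gray-bodied normal-winged: 268 × 1/4 = 67
  gray-bodied vestigial-winged: 268 × 1/4 = 67
  ebony-bodied normal-winged: 268 × 1/4 = 67
  ebony-bodied vestigial-winged: 268 × 1/4 = 67
χ² = Σ (O − E)² / E
  gray-bodied normal-winged: (111 − 67)² / 67 = 28.8955
  gray-bodied vestigial-winged: (50 − 67)² / 67 = 4.3134
  ebony-bodied normal-winged: (67 − 67)² / 67 = 0.0000
  ebony-bodied vestigial-winged: (40 − 67)² / 67 = 10.8806
χ² = 28.8955 + 4.3134 + 0.0000 + 10.8806 = 44.0895 ≈ 44.090
Degrees of freedom = 4 − 1 = 3; critical value at α = 0.01 is 11.345.
Since 44.090 > 11.345, we reject the null hypothesis — the data do not fit the 1:1:1:1 ratio.

44.090; not consistent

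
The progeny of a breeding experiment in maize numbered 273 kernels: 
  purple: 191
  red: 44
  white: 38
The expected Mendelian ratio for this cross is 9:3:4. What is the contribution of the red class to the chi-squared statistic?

Total ratio parts = 16. Expected numbers out of 273:
  purple: 273 × 9/16 = 153.5625
  red: 273 × 3/16 = 51.1875
  white: 273 × 4/16 = 68.25
Contribution of red: (44 − 51.1875)² / 51.1875 = 1.0092

1.009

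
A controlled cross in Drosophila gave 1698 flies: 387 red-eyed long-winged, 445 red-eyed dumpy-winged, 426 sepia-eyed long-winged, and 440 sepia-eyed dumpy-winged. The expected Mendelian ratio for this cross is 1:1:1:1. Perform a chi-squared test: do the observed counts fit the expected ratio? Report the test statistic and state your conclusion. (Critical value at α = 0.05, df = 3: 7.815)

4.874; consistent

Expected counts for N = 1698 under a 1:1:1:1 ratio (total parts = 4):
  red-eyed long-winged: 1698 × 1/4 = 424.5
  red-eyed dumpy-winged: 1698 × 1/4 = 424.5
  sepia-eyed long-winged: 1698 × 1/4 = 424.5
  sepia-eyed dumpy-winged: 1698 × 1/4 = 424.5
χ² = Σ (O − E)² / E
  red-eyed long-winged: (387 − 424.5)² / 424.5 = 3.3127
  red-eyed dumpy-winged: (445 − 424.5)² / 424.5 = 0.9900
  sepia-eyed long-winged: (426 − 424.5)² / 424.5 = 0.0053
  sepia-eyed dumpy-winged: (440 − 424.5)² / 424.5 = 0.5660
χ² = 3.3127 + 0.9900 + 0.0053 + 0.5660 = 4.874
Degrees of freedom = 4 − 1 = 3; critical value at α = 0.05 is 7.815.
Since 4.874 < 7.815, we fail to reject the null hypothesis — the data are consistent with the 1:1:1:1 ratio.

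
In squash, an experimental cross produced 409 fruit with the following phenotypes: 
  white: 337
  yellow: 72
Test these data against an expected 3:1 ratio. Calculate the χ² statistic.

11.932

Total ratio parts = 4. Expected numbers out of 409:
  white: 409 × 3/4 = 306.75
  yellow: 409 × 1/4 = 102.25
χ² = Σ (O − E)² / E
  white: (337 − 306.75)² / 306.75 = 2.9831
  yellow: (72 − 102.25)² / 102.25 = 8.9493
χ² = 2.9831 + 8.9493 = 11.9324 ≈ 11.932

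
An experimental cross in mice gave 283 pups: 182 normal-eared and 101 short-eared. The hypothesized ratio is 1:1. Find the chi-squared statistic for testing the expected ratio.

Under the 1:1 hypothesis (Σ ratio = 2, N = 283):
  normal-eared: 283 × 1/2 = 141.5
  short-eared: 283 × 1/2 = 141.5
χ² = Σ (O − E)² / E
  normal-eared: (182 − 141.5)² / 141.5 = 11.5919
  short-eared: (101 − 141.5)² / 141.5 = 11.5919
χ² = 11.5919 + 11.5919 = 23.1838 ≈ 23.184

23.184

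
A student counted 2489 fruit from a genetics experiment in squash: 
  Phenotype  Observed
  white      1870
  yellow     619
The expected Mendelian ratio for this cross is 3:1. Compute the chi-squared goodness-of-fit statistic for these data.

The 3:1 ratio has 4 parts, so with N = 2489 the expected counts are:
  white: 2489 × 3/4 = 1866.75
  yellow: 2489 × 1/4 = 622.25
χ² = Σ (O − E)² / E
  white: (1870 − 1866.75)² / 1866.75 = 0.0057
  yellow: (619 − 622.25)² / 622.25 = 0.0170
χ² = 0.0057 + 0.0170 = 0.0227 ≈ 0.023

0.023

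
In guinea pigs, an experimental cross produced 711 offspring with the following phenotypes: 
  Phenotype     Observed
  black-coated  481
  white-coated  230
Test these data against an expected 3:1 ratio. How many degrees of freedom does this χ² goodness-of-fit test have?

A goodness-of-fit test with 2 phenotype classes has df = 2 − 1 = 1.

1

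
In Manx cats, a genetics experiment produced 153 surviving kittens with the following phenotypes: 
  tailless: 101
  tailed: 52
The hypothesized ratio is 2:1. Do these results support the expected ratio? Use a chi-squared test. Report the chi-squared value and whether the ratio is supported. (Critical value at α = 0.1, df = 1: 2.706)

0.029; consistent

Under the 2:1 hypothesis (Σ ratio = 3, N = 153):
  tailless: 153 × 2/3 = 102
  tailed: 153 × 1/3 = 51
χ² = Σ (O − E)² / E
  tailless: (101 − 102)² / 102 = 0.0098
  tailed: (52 − 51)² / 51 = 0.0196
χ² = 0.0098 + 0.0196 = 0.0294 ≈ 0.029
Degrees of freedom = 2 − 1 = 1; critical value at α = 0.1 is 2.706.
Since 0.029 < 2.706, we fail to reject the null hypothesis — the data are consistent with the 2:1 ratio.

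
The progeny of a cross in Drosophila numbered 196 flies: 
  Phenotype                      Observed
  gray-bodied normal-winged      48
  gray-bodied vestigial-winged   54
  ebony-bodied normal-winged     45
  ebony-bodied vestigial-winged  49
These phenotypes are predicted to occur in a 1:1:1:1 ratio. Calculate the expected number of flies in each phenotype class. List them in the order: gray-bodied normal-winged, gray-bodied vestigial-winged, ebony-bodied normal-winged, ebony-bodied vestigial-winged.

Under the 1:1:1:1 hypothesis (Σ ratio = 4, N = 196):
  gray-bodied normal-winged: 196 × 1/4 = 49
  gray-bodied vestigial-winged: 196 × 1/4 = 49
  ebony-bodied normal-winged: 196 × 1/4 = 49
  ebony-bodied vestigial-winged: 196 × 1/4 = 49

49, 49, 49, 49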